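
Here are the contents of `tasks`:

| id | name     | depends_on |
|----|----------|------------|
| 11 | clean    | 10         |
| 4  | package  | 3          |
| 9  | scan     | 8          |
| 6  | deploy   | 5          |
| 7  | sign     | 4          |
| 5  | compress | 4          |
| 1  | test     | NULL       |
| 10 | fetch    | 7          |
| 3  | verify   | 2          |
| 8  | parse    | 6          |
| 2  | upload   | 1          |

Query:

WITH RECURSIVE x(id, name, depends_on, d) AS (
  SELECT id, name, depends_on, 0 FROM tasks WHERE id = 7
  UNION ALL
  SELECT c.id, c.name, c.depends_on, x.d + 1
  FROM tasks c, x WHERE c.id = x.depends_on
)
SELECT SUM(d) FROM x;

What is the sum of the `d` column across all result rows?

Base: id=7 (sign), depends_on=4, d 0.
Iteration 1: join on id=4 -> package (id 4, depends_on=3, d 1).
Iteration 2: join on id=3 -> verify (id 3, depends_on=2, d 2).
Iteration 3: join on id=2 -> upload (id 2, depends_on=1, d 3).
Iteration 4: join on id=1 -> test (id 1, depends_on=NULL, d 4).
Iteration 5: depends_on is NULL; no match; recursion stops.
SUM(d) = 0 + 1 + 2 + 3 + 4 = 10.

10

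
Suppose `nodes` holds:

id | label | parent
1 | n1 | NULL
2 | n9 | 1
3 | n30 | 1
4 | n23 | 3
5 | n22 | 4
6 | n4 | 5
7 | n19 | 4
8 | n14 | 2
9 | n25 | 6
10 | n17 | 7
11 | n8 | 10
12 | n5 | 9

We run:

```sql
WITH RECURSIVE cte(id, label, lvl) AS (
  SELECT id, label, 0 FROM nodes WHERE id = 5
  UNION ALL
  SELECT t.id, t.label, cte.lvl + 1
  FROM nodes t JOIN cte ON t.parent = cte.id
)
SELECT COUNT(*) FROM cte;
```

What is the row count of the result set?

Base: id=5 (n22) at lvl 0.
Iteration 1: rows with parent in {5} -> n4 (id 6, lvl 1).
Iteration 2: rows with parent in {6} -> n25 (id 9, lvl 2).
Iteration 3: rows with parent in {9} -> n5 (id 12, lvl 3).
Iteration 4: no rows with parent in {12}; recursion stops.
Total rows emitted: 4.

4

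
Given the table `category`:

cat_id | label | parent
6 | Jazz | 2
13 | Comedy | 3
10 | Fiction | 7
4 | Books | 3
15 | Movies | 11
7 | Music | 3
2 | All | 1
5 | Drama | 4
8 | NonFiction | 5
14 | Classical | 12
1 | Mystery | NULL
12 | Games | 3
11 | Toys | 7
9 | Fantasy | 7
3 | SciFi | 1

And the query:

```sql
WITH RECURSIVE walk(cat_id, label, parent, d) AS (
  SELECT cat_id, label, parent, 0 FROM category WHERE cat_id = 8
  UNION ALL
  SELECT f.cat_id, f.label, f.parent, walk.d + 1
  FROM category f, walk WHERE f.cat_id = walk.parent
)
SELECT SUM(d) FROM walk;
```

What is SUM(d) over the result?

10

Base: cat_id=8 (NonFiction), parent=5, d 0.
Iteration 1: join on cat_id=5 -> Drama (id 5, parent=4, d 1).
Iteration 2: join on cat_id=4 -> Books (id 4, parent=3, d 2).
Iteration 3: join on cat_id=3 -> SciFi (id 3, parent=1, d 3).
Iteration 4: join on cat_id=1 -> Mystery (id 1, parent=NULL, d 4).
Iteration 5: parent is NULL; no match; recursion stops.
SUM(d) = 0 + 1 + 2 + 3 + 4 = 10.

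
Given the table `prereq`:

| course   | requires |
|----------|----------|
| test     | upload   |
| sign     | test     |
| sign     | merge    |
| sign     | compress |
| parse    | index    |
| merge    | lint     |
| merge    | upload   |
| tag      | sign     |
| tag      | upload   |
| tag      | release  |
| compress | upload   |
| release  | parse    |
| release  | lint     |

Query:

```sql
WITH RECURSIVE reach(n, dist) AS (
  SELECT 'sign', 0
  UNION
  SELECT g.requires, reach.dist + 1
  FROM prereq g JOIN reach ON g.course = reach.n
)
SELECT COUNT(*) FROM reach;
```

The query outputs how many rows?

Base: (sign, dist=0).
Iteration 1: edges from {sign} -> (compress, dist=1), (merge, dist=1), (test, dist=1).
Iteration 2: edges from {compress,merge,test} -> (lint, dist=2), (upload, dist=2). [UNION drops 2 duplicate row(s)]
Iteration 3: no outgoing edges from {lint,upload}; recursion stops.
Total rows emitted: 6.

6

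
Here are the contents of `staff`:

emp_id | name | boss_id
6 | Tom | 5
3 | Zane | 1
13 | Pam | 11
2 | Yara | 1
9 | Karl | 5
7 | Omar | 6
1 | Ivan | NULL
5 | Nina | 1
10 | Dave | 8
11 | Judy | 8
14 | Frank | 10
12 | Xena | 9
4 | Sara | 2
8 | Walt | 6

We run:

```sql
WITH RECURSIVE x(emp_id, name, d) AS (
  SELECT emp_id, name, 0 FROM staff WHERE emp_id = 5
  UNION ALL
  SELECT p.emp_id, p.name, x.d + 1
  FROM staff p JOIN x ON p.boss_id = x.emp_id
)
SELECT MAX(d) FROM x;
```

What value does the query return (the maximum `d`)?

Base: emp_id=5 (Nina) at d 0.
Iteration 1: rows with boss_id in {5} -> Tom (id 6, d 1), Karl (id 9, d 1).
Iteration 2: rows with boss_id in {6,9} -> Omar (id 7, d 2), Walt (id 8, d 2), Xena (id 12, d 2).
Iteration 3: rows with boss_id in {7,8,12} -> Dave (id 10, d 3), Judy (id 11, d 3).
Iteration 4: rows with boss_id in {10,11} -> Pam (id 13, d 4), Frank (id 14, d 4).
Iteration 5: no rows with boss_id in {13,14}; recursion stops.
d values: 0, 1, 1, 2, 2, 2, 3, 3, 4, 4; the maximum is 4.

4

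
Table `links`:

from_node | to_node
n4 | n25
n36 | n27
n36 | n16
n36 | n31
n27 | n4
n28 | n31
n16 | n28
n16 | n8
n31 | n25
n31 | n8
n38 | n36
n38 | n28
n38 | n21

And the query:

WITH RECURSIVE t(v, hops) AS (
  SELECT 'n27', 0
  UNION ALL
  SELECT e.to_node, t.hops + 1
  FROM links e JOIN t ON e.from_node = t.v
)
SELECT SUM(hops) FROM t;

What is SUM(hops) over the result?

3

Base: (n27, hops=0).
Iteration 1: edges from {n27} -> (n4, hops=1).
Iteration 2: edges from {n4} -> (n25, hops=2).
Iteration 3: no outgoing edges from {n25}; recursion stops.
SUM(hops) = 0 + 1 + 2 = 3.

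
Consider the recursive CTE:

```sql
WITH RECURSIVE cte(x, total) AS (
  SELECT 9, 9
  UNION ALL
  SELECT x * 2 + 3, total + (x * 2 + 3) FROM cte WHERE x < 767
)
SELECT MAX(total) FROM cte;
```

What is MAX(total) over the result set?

Base: x=9, total=9.
Iteration 1: 9 < 767 holds -> x = 9 * 2 + 3 = 21, total = 9 + 21 = 30.
Iteration 2: 21 < 767 holds -> x = 21 * 2 + 3 = 45, total = 30 + 45 = 75.
Iteration 3: 45 < 767 holds -> x = 45 * 2 + 3 = 93, total = 75 + 93 = 168.
Iteration 4: 93 < 767 holds -> x = 93 * 2 + 3 = 189, total = 168 + 189 = 357.
Iteration 5: 189 < 767 holds -> x = 189 * 2 + 3 = 381, total = 357 + 381 = 738.
Iteration 6: 381 < 767 holds -> x = 381 * 2 + 3 = 765, total = 738 + 765 = 1503.
Iteration 7: 765 < 767 holds -> x = 765 * 2 + 3 = 1533, total = 1503 + 1533 = 3036.
Iteration 8: 1533 < 767 fails; recursion stops.
total values: 9, 30, 75, 168, 357, 738, 1503, 3036; the maximum is 3036.

3036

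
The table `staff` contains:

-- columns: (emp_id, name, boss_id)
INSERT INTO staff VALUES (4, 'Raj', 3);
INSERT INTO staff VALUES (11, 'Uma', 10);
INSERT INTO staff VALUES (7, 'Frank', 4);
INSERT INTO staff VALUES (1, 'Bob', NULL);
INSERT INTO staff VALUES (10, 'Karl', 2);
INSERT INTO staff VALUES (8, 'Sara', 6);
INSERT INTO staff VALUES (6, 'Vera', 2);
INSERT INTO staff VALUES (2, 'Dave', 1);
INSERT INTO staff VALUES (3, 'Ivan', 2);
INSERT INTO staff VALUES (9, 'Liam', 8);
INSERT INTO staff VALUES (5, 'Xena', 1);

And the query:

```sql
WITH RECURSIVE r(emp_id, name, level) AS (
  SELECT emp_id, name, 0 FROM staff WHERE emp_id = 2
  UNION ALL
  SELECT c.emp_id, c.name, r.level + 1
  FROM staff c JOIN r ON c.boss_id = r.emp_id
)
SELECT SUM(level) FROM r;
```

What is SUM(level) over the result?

15

Base: emp_id=2 (Dave) at level 0.
Iteration 1: rows with boss_id in {2} -> Ivan (id 3, level 1), Vera (id 6, level 1), Karl (id 10, level 1).
Iteration 2: rows with boss_id in {3,6,10} -> Raj (id 4, level 2), Sara (id 8, level 2), Uma (id 11, level 2).
Iteration 3: rows with boss_id in {4,8,11} -> Frank (id 7, level 3), Liam (id 9, level 3).
Iteration 4: no rows with boss_id in {7,9}; recursion stops.
SUM(level) = 0 + 1 + 1 + 1 + 2 + 2 + 2 + 3 + 3 = 15.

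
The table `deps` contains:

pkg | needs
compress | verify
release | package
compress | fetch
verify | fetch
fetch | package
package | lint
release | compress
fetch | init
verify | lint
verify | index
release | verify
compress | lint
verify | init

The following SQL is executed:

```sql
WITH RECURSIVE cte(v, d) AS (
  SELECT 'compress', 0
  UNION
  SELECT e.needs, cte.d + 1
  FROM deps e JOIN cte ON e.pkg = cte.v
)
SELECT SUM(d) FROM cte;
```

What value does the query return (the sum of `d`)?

Base: (compress, d=0).
Iteration 1: edges from {compress} -> (fetch, d=1), (lint, d=1), (verify, d=1).
Iteration 2: edges from {fetch,lint,verify} -> (fetch, d=2), (index, d=2), (init, d=2), (lint, d=2), (package, d=2). [UNION drops 1 duplicate row(s)]
Iteration 3: edges from {fetch,index,init,lint,package} -> (init, d=3), (lint, d=3), (package, d=3).
Iteration 4: edges from {init,lint,package} -> (lint, d=4).
Iteration 5: no outgoing edges from {lint}; recursion stops.
SUM(d) = 0 + 1 + 1 + 1 + 2 + 2 + 2 + 2 + 2 + 3 + 3 + 3 + 4 = 26.

26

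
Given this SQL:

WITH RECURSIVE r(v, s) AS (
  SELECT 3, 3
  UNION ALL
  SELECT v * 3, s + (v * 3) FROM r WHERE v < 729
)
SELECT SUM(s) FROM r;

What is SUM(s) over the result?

1629

Base: v=3, s=3.
Iteration 1: 3 < 729 holds -> v = 3 * 3 = 9, s = 3 + 9 = 12.
Iteration 2: 9 < 729 holds -> v = 9 * 3 = 27, s = 12 + 27 = 39.
Iteration 3: 27 < 729 holds -> v = 27 * 3 = 81, s = 39 + 81 = 120.
Iteration 4: 81 < 729 holds -> v = 81 * 3 = 243, s = 120 + 243 = 363.
Iteration 5: 243 < 729 holds -> v = 243 * 3 = 729, s = 363 + 729 = 1092.
Iteration 6: 729 < 729 fails; recursion stops.
SUM(s) = 3 + 12 + 39 + 120 + 363 + 1092 = 1629.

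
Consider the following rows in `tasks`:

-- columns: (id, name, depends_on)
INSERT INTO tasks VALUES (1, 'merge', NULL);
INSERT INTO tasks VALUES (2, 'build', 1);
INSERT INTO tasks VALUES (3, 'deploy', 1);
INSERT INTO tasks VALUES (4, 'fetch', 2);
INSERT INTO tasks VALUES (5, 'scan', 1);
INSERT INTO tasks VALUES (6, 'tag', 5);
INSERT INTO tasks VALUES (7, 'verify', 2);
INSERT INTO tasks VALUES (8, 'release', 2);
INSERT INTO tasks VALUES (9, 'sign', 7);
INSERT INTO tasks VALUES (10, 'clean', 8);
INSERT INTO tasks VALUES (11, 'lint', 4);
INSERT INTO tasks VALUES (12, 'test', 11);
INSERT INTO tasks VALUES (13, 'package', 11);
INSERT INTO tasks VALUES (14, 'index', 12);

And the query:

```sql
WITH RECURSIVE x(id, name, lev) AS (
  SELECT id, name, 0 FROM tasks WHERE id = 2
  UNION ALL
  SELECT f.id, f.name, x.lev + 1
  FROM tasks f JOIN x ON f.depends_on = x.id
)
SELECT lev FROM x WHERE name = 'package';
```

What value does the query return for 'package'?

Base: id=2 (build) at lev 0.
Iteration 1: rows with depends_on in {2} -> fetch (id 4, lev 1), verify (id 7, lev 1), release (id 8, lev 1).
Iteration 2: rows with depends_on in {4,7,8} -> sign (id 9, lev 2), clean (id 10, lev 2), lint (id 11, lev 2).
Iteration 3: rows with depends_on in {9,10,11} -> test (id 12, lev 3), package (id 13, lev 3).
Iteration 4: rows with depends_on in {12,13} -> index (id 14, lev 4).
Iteration 5: no rows with depends_on in {14}; recursion stops.

3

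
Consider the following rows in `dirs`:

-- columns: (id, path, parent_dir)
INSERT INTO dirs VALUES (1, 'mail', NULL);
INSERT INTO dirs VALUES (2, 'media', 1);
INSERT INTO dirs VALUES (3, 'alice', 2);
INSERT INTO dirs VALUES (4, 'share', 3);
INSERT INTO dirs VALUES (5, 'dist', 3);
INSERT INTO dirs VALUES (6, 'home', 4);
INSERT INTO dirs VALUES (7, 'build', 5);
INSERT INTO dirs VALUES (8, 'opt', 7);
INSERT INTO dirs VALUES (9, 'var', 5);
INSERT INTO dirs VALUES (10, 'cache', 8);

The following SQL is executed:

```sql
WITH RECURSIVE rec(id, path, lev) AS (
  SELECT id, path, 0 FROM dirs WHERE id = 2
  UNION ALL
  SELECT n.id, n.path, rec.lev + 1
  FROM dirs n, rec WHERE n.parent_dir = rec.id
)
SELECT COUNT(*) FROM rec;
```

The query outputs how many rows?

Base: id=2 (media) at lev 0.
Iteration 1: rows with parent_dir in {2} -> alice (id 3, lev 1).
Iteration 2: rows with parent_dir in {3} -> share (id 4, lev 2), dist (id 5, lev 2).
Iteration 3: rows with parent_dir in {4,5} -> home (id 6, lev 3), build (id 7, lev 3), var (id 9, lev 3).
Iteration 4: rows with parent_dir in {6,7,9} -> opt (id 8, lev 4).
Iteration 5: rows with parent_dir in {8} -> cache (id 10, lev 5).
Iteration 6: no rows with parent_dir in {10}; recursion stops.
Total rows emitted: 9.

9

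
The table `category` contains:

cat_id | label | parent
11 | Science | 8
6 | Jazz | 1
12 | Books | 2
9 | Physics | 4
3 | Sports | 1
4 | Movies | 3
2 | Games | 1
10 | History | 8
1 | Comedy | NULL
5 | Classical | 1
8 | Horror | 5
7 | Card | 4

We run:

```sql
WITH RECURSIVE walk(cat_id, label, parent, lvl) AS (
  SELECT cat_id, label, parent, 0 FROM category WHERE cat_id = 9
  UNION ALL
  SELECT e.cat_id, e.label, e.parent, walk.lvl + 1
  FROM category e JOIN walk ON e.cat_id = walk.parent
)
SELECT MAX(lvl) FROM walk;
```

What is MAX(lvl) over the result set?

3

Base: cat_id=9 (Physics), parent=4, lvl 0.
Iteration 1: join on cat_id=4 -> Movies (id 4, parent=3, lvl 1).
Iteration 2: join on cat_id=3 -> Sports (id 3, parent=1, lvl 2).
Iteration 3: join on cat_id=1 -> Comedy (id 1, parent=NULL, lvl 3).
Iteration 4: parent is NULL; no match; recursion stops.
lvl values: 0, 1, 2, 3; the maximum is 3.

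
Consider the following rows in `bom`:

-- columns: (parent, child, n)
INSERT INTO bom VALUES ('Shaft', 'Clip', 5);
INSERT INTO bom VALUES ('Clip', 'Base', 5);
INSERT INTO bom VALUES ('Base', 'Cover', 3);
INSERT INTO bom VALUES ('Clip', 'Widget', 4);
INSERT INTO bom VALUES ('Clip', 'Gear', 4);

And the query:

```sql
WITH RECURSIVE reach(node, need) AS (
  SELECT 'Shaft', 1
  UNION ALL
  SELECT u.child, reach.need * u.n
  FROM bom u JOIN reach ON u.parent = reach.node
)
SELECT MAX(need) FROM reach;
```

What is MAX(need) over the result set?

75

Base: (Shaft, need=1).
Iteration 1: components of {Shaft} -> Clip = 1*5 = 5.
Iteration 2: components of {Clip} -> Base = 5*5 = 25, Gear = 5*4 = 20, Widget = 5*4 = 20.
Iteration 3: components of {Base,Gear,Widget} -> Cover = 25*3 = 75.
Iteration 4: no further components; recursion stops.
need values: 1, 5, 25, 20, 20, 75; the maximum is 75.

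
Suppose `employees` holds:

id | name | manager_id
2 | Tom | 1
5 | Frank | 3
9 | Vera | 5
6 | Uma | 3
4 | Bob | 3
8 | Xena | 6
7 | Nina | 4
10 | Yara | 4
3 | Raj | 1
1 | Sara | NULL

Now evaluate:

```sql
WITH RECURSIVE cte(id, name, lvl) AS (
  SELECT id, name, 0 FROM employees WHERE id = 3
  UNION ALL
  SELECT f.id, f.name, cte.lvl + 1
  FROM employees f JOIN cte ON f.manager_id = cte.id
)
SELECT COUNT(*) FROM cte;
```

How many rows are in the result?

8

Base: id=3 (Raj) at lvl 0.
Iteration 1: rows with manager_id in {3} -> Bob (id 4, lvl 1), Frank (id 5, lvl 1), Uma (id 6, lvl 1).
Iteration 2: rows with manager_id in {4,5,6} -> Nina (id 7, lvl 2), Xena (id 8, lvl 2), Vera (id 9, lvl 2), Yara (id 10, lvl 2).
Iteration 3: no rows with manager_id in {7,8,9,10}; recursion stops.
Total rows emitted: 8.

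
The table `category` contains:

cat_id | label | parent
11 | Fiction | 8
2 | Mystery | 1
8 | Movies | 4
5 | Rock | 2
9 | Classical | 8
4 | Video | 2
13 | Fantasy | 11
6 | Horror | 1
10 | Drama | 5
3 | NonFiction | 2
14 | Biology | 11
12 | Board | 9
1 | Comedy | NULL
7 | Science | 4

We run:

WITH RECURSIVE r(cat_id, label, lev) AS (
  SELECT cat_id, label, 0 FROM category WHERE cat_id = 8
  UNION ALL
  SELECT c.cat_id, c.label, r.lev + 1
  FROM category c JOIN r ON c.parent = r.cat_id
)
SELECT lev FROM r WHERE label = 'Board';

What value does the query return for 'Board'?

Base: cat_id=8 (Movies) at lev 0.
Iteration 1: rows with parent in {8} -> Classical (id 9, lev 1), Fiction (id 11, lev 1).
Iteration 2: rows with parent in {9,11} -> Board (id 12, lev 2), Fantasy (id 13, lev 2), Biology (id 14, lev 2).
Iteration 3: no rows with parent in {12,13,14}; recursion stops.

2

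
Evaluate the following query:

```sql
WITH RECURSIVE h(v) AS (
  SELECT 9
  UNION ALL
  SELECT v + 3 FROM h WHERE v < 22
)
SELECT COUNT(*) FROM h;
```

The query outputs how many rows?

Base: v=9.
Iteration 1: 9 < 22 holds -> v = 9 + 3 = 12.
Iteration 2: 12 < 22 holds -> v = 12 + 3 = 15.
Iteration 3: 15 < 22 holds -> v = 15 + 3 = 18.
Iteration 4: 18 < 22 holds -> v = 18 + 3 = 21.
Iteration 5: 21 < 22 holds -> v = 21 + 3 = 24.
Iteration 6: 24 < 22 fails; recursion stops.
Total rows emitted: 6.

6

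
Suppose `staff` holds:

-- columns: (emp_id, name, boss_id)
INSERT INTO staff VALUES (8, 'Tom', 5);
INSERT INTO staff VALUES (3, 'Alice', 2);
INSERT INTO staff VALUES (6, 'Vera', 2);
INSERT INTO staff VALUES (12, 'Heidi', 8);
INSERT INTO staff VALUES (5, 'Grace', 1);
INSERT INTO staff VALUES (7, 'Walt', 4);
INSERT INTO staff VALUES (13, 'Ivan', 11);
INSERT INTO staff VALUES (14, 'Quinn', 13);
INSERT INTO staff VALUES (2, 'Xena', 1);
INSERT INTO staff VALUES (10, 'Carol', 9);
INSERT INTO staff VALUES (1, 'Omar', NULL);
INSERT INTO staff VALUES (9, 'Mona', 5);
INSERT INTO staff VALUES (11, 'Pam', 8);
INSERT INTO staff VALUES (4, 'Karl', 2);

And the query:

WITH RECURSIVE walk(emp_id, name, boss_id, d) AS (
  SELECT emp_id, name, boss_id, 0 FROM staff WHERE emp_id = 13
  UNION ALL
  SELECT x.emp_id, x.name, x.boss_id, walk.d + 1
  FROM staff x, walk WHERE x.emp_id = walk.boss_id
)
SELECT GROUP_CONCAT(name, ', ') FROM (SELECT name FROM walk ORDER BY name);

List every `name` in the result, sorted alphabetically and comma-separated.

Base: emp_id=13 (Ivan), boss_id=11, d 0.
Iteration 1: join on emp_id=11 -> Pam (id 11, boss_id=8, d 1).
Iteration 2: join on emp_id=8 -> Tom (id 8, boss_id=5, d 2).
Iteration 3: join on emp_id=5 -> Grace (id 5, boss_id=1, d 3).
Iteration 4: join on emp_id=1 -> Omar (id 1, boss_id=NULL, d 4).
Iteration 5: boss_id is NULL; no match; recursion stops.

Grace, Ivan, Omar, Pam, Tom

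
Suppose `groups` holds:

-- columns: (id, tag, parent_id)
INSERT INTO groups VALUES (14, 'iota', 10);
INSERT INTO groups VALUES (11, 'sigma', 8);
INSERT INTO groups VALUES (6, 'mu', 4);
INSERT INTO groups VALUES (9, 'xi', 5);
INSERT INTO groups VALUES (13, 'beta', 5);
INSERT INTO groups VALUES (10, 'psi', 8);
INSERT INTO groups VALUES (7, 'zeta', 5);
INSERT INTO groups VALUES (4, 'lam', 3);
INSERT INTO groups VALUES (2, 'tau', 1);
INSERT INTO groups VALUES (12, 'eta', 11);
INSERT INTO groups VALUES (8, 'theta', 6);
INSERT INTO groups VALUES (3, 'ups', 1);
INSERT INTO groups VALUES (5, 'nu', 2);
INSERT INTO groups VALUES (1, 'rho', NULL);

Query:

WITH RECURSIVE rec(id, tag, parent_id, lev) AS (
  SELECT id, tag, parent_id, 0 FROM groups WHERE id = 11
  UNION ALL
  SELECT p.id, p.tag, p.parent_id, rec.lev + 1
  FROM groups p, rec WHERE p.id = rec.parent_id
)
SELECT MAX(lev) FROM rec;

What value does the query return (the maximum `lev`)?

Base: id=11 (sigma), parent_id=8, lev 0.
Iteration 1: join on id=8 -> theta (id 8, parent_id=6, lev 1).
Iteration 2: join on id=6 -> mu (id 6, parent_id=4, lev 2).
Iteration 3: join on id=4 -> lam (id 4, parent_id=3, lev 3).
Iteration 4: join on id=3 -> ups (id 3, parent_id=1, lev 4).
Iteration 5: join on id=1 -> rho (id 1, parent_id=NULL, lev 5).
Iteration 6: parent_id is NULL; no match; recursion stops.
lev values: 0, 1, 2, 3, 4, 5; the maximum is 5.

5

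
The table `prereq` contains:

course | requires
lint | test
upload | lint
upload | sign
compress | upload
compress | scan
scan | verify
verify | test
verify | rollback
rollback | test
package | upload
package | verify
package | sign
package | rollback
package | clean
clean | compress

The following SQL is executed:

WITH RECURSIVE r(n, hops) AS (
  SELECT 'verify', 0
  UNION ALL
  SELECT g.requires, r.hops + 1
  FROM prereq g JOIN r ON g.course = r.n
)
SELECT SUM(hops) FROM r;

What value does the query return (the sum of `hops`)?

4

Base: (verify, hops=0).
Iteration 1: edges from {verify} -> (rollback, hops=1), (test, hops=1).
Iteration 2: edges from {rollback,test} -> (test, hops=2).
Iteration 3: no outgoing edges from {test}; recursion stops.
SUM(hops) = 0 + 1 + 1 + 2 = 4.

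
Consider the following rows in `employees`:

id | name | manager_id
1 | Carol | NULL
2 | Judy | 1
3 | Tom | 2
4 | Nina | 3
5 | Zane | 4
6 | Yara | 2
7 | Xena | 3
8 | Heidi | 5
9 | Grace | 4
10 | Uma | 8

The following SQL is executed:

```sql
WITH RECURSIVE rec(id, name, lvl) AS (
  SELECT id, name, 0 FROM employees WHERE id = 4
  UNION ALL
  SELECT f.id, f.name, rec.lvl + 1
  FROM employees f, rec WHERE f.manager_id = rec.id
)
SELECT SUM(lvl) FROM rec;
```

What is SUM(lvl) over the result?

7

Base: id=4 (Nina) at lvl 0.
Iteration 1: rows with manager_id in {4} -> Zane (id 5, lvl 1), Grace (id 9, lvl 1).
Iteration 2: rows with manager_id in {5,9} -> Heidi (id 8, lvl 2).
Iteration 3: rows with manager_id in {8} -> Uma (id 10, lvl 3).
Iteration 4: no rows with manager_id in {10}; recursion stops.
SUM(lvl) = 0 + 1 + 1 + 2 + 3 = 7.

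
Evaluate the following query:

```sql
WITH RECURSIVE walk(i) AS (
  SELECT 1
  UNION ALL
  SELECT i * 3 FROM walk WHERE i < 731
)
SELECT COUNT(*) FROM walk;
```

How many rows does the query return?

Base: i=1.
Iteration 1: 1 < 731 holds -> i = 1 * 3 = 3.
Iteration 2: 3 < 731 holds -> i = 3 * 3 = 9.
Iteration 3: 9 < 731 holds -> i = 9 * 3 = 27.
Iteration 4: 27 < 731 holds -> i = 27 * 3 = 81.
Iteration 5: 81 < 731 holds -> i = 81 * 3 = 243.
Iteration 6: 243 < 731 holds -> i = 243 * 3 = 729.
Iteration 7: 729 < 731 holds -> i = 729 * 3 = 2187.
Iteration 8: 2187 < 731 fails; recursion stops.
Total rows emitted: 8.

8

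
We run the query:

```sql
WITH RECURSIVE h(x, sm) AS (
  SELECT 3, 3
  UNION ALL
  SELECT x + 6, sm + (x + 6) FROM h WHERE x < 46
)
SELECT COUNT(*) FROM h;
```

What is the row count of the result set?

Base: x=3, sm=3.
Iteration 1: 3 < 46 holds -> x = 3 + 6 = 9, sm = 3 + 9 = 12.
Iteration 2: 9 < 46 holds -> x = 9 + 6 = 15, sm = 12 + 15 = 27.
Iteration 3: 15 < 46 holds -> x = 15 + 6 = 21, sm = 27 + 21 = 48.
Iteration 4: 21 < 46 holds -> x = 21 + 6 = 27, sm = 48 + 27 = 75.
Iteration 5: 27 < 46 holds -> x = 27 + 6 = 33, sm = 75 + 33 = 108.
Iteration 6: 33 < 46 holds -> x = 33 + 6 = 39, sm = 108 + 39 = 147.
Iteration 7: 39 < 46 holds -> x = 39 + 6 = 45, sm = 147 + 45 = 192.
Iteration 8: 45 < 46 holds -> x = 45 + 6 = 51, sm = 192 + 51 = 243.
Iteration 9: 51 < 46 fails; recursion stops.
Total rows emitted: 9.

9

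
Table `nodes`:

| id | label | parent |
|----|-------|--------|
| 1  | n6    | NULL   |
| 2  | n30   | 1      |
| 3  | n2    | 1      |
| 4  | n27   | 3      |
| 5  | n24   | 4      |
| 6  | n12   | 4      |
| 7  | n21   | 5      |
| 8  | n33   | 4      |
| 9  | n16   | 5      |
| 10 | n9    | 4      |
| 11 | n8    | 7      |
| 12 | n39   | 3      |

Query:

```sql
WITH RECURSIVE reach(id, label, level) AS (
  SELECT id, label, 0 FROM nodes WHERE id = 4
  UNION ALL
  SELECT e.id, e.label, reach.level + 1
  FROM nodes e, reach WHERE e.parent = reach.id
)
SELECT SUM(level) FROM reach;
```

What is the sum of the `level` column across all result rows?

11

Base: id=4 (n27) at level 0.
Iteration 1: rows with parent in {4} -> n24 (id 5, level 1), n12 (id 6, level 1), n33 (id 8, level 1), n9 (id 10, level 1).
Iteration 2: rows with parent in {5,6,8,10} -> n21 (id 7, level 2), n16 (id 9, level 2).
Iteration 3: rows with parent in {7,9} -> n8 (id 11, level 3).
Iteration 4: no rows with parent in {11}; recursion stops.
SUM(level) = 0 + 1 + 1 + 1 + 1 + 2 + 2 + 3 = 11.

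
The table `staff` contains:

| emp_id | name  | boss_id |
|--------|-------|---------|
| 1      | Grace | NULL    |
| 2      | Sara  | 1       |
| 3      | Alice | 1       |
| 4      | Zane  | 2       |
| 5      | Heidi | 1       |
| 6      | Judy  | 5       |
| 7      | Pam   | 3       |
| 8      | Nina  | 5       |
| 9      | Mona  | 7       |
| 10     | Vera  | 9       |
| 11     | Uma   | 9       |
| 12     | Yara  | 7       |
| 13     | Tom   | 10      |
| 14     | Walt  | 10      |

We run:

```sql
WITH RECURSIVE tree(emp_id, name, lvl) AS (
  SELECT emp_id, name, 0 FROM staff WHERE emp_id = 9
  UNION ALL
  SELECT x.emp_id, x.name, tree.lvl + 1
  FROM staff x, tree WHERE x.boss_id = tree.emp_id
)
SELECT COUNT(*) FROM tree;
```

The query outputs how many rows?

5

Base: emp_id=9 (Mona) at lvl 0.
Iteration 1: rows with boss_id in {9} -> Vera (id 10, lvl 1), Uma (id 11, lvl 1).
Iteration 2: rows with boss_id in {10,11} -> Tom (id 13, lvl 2), Walt (id 14, lvl 2).
Iteration 3: no rows with boss_id in {13,14}; recursion stops.
Total rows emitted: 5.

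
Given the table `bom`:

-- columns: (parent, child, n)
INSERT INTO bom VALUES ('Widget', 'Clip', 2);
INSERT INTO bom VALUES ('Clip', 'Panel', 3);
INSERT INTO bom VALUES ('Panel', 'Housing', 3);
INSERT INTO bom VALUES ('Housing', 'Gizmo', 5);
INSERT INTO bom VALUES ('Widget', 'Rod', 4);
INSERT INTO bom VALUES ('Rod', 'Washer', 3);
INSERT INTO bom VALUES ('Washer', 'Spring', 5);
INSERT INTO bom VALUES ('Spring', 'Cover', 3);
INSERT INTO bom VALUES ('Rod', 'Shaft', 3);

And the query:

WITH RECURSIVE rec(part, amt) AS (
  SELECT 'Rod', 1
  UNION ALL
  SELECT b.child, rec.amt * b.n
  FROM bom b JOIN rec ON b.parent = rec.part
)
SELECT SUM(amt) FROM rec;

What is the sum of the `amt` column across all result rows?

67

Base: (Rod, amt=1).
Iteration 1: components of {Rod} -> Shaft = 1*3 = 3, Washer = 1*3 = 3.
Iteration 2: components of {Shaft,Washer} -> Spring = 3*5 = 15.
Iteration 3: components of {Spring} -> Cover = 15*3 = 45.
Iteration 4: no further components; recursion stops.
SUM(amt) = 1 + 3 + 3 + 15 + 45 = 67.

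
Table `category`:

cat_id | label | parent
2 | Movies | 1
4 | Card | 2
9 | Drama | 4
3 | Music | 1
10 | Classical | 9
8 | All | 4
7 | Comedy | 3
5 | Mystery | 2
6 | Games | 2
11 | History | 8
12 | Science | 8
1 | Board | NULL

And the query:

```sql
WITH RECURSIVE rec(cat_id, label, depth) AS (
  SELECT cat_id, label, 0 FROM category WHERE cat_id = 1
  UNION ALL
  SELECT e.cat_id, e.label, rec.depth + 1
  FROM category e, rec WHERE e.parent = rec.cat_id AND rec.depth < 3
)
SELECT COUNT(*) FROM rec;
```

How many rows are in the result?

Base: cat_id=1 (Board) at depth 0.
Iteration 1: rows with parent in {1} -> Movies (id 2, depth 1), Music (id 3, depth 1).
Iteration 2: rows with parent in {2,3} -> Card (id 4, depth 2), Mystery (id 5, depth 2), Games (id 6, depth 2), Comedy (id 7, depth 2).
Iteration 3: rows with parent in {4,5,6,7} -> All (id 8, depth 3), Drama (id 9, depth 3).
Iteration 4: depth < 3 fails for all current rows; recursion stops.
Total rows emitted: 9.

9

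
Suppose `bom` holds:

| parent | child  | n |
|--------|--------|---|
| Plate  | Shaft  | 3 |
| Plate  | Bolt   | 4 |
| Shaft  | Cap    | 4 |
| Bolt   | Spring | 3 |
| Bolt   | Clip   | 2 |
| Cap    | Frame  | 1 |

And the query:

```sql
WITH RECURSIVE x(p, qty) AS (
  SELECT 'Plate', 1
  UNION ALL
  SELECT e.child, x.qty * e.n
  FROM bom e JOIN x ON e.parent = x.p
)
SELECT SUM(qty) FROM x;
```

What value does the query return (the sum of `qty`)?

Base: (Plate, qty=1).
Iteration 1: components of {Plate} -> Bolt = 1*4 = 4, Shaft = 1*3 = 3.
Iteration 2: components of {Bolt,Shaft} -> Cap = 3*4 = 12, Clip = 4*2 = 8, Spring = 4*3 = 12.
Iteration 3: components of {Cap,Clip,Spring} -> Frame = 12*1 = 12.
Iteration 4: no further components; recursion stops.
SUM(qty) = 1 + 3 + 4 + 12 + 12 + 8 + 12 = 52.

52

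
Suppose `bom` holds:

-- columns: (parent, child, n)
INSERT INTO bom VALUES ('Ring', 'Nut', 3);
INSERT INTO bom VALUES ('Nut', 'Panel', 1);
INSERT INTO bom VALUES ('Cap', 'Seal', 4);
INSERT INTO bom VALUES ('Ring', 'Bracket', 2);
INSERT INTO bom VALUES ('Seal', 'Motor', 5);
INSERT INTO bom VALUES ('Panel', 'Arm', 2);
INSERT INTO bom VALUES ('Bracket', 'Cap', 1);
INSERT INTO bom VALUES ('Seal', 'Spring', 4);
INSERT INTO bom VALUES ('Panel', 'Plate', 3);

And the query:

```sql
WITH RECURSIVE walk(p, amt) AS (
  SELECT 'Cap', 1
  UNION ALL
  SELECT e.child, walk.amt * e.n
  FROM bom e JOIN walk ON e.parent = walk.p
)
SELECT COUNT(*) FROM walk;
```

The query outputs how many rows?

4

Base: (Cap, amt=1).
Iteration 1: components of {Cap} -> Seal = 1*4 = 4.
Iteration 2: components of {Seal} -> Motor = 4*5 = 20, Spring = 4*4 = 16.
Iteration 3: no further components; recursion stops.
Total rows emitted: 4.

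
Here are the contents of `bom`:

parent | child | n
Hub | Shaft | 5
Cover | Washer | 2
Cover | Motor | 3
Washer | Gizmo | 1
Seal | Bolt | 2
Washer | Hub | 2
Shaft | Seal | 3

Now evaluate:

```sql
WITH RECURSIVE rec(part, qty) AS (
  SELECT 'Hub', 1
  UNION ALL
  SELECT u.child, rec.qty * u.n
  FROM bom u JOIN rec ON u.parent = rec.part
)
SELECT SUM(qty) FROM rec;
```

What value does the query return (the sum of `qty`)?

Base: (Hub, qty=1).
Iteration 1: components of {Hub} -> Shaft = 1*5 = 5.
Iteration 2: components of {Shaft} -> Seal = 5*3 = 15.
Iteration 3: components of {Seal} -> Bolt = 15*2 = 30.
Iteration 4: no further components; recursion stops.
SUM(qty) = 1 + 5 + 15 + 30 = 51.

51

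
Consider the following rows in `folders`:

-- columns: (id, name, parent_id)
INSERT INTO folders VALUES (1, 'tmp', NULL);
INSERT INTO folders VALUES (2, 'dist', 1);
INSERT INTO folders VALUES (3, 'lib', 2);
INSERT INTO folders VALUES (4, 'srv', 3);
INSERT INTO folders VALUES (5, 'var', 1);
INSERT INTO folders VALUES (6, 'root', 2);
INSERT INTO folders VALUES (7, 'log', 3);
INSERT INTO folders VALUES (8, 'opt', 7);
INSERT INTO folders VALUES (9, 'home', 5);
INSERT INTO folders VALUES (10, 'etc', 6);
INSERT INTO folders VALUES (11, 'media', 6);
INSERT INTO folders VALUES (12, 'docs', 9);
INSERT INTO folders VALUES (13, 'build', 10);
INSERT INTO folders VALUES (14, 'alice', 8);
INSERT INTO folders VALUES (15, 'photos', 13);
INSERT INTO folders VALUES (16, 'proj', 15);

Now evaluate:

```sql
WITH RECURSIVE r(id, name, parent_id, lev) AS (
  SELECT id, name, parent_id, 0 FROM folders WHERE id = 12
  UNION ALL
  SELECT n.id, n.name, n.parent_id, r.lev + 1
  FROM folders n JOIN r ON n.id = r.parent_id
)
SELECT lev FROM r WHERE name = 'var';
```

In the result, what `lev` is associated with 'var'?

2

Base: id=12 (docs), parent_id=9, lev 0.
Iteration 1: join on id=9 -> home (id 9, parent_id=5, lev 1).
Iteration 2: join on id=5 -> var (id 5, parent_id=1, lev 2).
Iteration 3: join on id=1 -> tmp (id 1, parent_id=NULL, lev 3).
Iteration 4: parent_id is NULL; no match; recursion stops.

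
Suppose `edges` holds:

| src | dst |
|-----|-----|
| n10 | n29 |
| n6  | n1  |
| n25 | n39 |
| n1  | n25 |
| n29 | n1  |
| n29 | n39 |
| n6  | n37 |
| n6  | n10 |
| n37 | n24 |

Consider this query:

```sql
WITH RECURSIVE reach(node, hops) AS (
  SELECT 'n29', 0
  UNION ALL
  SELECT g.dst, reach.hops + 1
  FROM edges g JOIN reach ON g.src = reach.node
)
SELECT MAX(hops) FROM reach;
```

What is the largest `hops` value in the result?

Base: (n29, hops=0).
Iteration 1: edges from {n29} -> (n1, hops=1), (n39, hops=1).
Iteration 2: edges from {n1,n39} -> (n25, hops=2).
Iteration 3: edges from {n25} -> (n39, hops=3).
Iteration 4: no outgoing edges from {n39}; recursion stops.
hops values: 0, 1, 1, 2, 3; the maximum is 3.

3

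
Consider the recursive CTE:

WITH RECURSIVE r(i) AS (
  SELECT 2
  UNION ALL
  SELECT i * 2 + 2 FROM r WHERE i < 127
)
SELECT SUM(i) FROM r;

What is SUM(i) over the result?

Base: i=2.
Iteration 1: 2 < 127 holds -> i = 2 * 2 + 2 = 6.
Iteration 2: 6 < 127 holds -> i = 6 * 2 + 2 = 14.
Iteration 3: 14 < 127 holds -> i = 14 * 2 + 2 = 30.
Iteration 4: 30 < 127 holds -> i = 30 * 2 + 2 = 62.
Iteration 5: 62 < 127 holds -> i = 62 * 2 + 2 = 126.
Iteration 6: 126 < 127 holds -> i = 126 * 2 + 2 = 254.
Iteration 7: 254 < 127 fails; recursion stops.
SUM(i) = 2 + 6 + 14 + 30 + 62 + 126 + 254 = 494.

494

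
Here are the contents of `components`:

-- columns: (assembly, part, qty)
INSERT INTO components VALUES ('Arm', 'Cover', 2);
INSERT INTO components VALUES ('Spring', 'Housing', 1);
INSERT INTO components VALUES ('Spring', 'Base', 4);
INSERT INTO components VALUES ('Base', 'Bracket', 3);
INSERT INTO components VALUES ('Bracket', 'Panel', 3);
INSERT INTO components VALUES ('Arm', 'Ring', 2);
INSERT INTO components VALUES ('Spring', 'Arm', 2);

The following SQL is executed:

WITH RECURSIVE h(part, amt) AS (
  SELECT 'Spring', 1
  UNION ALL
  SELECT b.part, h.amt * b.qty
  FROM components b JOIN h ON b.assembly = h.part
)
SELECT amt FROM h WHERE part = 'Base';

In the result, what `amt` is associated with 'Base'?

4

Base: (Spring, amt=1).
Iteration 1: components of {Spring} -> Arm = 1*2 = 2, Base = 1*4 = 4, Housing = 1*1 = 1.
Iteration 2: components of {Arm,Base,Housing} -> Bracket = 4*3 = 12, Cover = 2*2 = 4, Ring = 2*2 = 4.
Iteration 3: components of {Bracket,Cover,Ring} -> Panel = 12*3 = 36.
Iteration 4: no further components; recursion stops.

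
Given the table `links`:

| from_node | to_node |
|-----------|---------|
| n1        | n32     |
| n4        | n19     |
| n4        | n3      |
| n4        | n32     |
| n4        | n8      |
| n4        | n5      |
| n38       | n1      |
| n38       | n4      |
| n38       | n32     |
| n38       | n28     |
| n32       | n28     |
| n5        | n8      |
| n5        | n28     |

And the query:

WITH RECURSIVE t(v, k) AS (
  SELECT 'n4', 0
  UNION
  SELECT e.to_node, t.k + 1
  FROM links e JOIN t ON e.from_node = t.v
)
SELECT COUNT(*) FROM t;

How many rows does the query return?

8

Base: (n4, k=0).
Iteration 1: edges from {n4} -> (n19, k=1), (n3, k=1), (n32, k=1), (n5, k=1), (n8, k=1).
Iteration 2: edges from {n19,n3,n32,n5,n8} -> (n28, k=2), (n8, k=2). [UNION drops 1 duplicate row(s)]
Iteration 3: no outgoing edges from {n28,n8}; recursion stops.
Total rows emitted: 8.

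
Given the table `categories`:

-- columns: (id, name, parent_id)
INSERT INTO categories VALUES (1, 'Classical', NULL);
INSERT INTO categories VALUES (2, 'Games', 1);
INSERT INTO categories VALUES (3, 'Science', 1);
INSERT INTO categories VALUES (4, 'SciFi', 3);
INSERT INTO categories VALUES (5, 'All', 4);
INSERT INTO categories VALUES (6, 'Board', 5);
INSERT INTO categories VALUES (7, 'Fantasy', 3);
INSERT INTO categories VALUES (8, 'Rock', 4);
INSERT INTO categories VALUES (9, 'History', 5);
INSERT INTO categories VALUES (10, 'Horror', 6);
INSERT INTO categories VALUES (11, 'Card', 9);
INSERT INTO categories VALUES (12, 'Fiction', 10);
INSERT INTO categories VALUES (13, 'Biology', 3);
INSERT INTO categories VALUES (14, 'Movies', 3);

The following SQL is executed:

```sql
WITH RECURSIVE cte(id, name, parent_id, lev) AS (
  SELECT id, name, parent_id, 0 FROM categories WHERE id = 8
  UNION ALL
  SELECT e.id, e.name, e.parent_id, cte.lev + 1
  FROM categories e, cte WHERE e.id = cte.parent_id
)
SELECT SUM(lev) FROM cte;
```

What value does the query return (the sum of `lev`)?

Base: id=8 (Rock), parent_id=4, lev 0.
Iteration 1: join on id=4 -> SciFi (id 4, parent_id=3, lev 1).
Iteration 2: join on id=3 -> Science (id 3, parent_id=1, lev 2).
Iteration 3: join on id=1 -> Classical (id 1, parent_id=NULL, lev 3).
Iteration 4: parent_id is NULL; no match; recursion stops.
SUM(lev) = 0 + 1 + 2 + 3 = 6.

6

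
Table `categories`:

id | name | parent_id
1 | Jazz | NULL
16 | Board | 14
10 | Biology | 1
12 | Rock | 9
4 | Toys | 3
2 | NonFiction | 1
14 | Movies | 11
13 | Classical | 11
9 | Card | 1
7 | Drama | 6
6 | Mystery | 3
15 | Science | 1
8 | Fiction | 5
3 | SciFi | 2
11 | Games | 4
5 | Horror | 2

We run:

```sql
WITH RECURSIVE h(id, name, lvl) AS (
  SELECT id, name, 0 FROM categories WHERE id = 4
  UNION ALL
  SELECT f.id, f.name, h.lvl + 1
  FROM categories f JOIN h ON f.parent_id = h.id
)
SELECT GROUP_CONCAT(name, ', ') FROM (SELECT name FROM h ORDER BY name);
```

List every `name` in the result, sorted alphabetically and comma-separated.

Board, Classical, Games, Movies, Toys

Base: id=4 (Toys) at lvl 0.
Iteration 1: rows with parent_id in {4} -> Games (id 11, lvl 1).
Iteration 2: rows with parent_id in {11} -> Classical (id 13, lvl 2), Movies (id 14, lvl 2).
Iteration 3: rows with parent_id in {13,14} -> Board (id 16, lvl 3).
Iteration 4: no rows with parent_id in {16}; recursion stops.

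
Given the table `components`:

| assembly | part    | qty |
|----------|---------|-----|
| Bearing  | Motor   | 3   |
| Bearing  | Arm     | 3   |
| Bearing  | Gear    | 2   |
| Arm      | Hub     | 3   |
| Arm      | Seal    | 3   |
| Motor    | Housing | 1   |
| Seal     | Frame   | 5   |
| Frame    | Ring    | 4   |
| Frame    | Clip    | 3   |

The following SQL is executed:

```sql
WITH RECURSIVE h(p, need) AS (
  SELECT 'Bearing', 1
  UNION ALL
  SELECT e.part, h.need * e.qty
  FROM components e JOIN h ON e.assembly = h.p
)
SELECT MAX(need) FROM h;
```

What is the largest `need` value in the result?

180

Base: (Bearing, need=1).
Iteration 1: components of {Bearing} -> Arm = 1*3 = 3, Gear = 1*2 = 2, Motor = 1*3 = 3.
Iteration 2: components of {Arm,Gear,Motor} -> Housing = 3*1 = 3, Hub = 3*3 = 9, Seal = 3*3 = 9.
Iteration 3: components of {Housing,Hub,Seal} -> Frame = 9*5 = 45.
Iteration 4: components of {Frame} -> Clip = 45*3 = 135, Ring = 45*4 = 180.
Iteration 5: no further components; recursion stops.
need values: 1, 3, 3, 2, 3, 9, 9, 45, 180, 135; the maximum is 180.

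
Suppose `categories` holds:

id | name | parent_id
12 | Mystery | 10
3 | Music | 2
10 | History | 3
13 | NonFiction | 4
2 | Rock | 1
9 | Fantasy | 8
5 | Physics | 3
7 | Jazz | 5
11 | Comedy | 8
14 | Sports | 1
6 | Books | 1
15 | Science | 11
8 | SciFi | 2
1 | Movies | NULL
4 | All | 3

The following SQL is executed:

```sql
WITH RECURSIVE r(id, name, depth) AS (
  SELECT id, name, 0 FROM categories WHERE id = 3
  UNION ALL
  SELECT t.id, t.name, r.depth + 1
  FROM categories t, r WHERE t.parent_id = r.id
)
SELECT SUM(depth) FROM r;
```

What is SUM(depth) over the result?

9

Base: id=3 (Music) at depth 0.
Iteration 1: rows with parent_id in {3} -> All (id 4, depth 1), Physics (id 5, depth 1), History (id 10, depth 1).
Iteration 2: rows with parent_id in {4,5,10} -> Jazz (id 7, depth 2), Mystery (id 12, depth 2), NonFiction (id 13, depth 2).
Iteration 3: no rows with parent_id in {7,12,13}; recursion stops.
SUM(depth) = 0 + 1 + 1 + 1 + 2 + 2 + 2 = 9.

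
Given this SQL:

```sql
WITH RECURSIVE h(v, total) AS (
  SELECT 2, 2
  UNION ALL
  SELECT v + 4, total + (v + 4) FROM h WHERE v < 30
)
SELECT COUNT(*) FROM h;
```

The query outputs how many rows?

Base: v=2, total=2.
Iteration 1: 2 < 30 holds -> v = 2 + 4 = 6, total = 2 + 6 = 8.
Iteration 2: 6 < 30 holds -> v = 6 + 4 = 10, total = 8 + 10 = 18.
Iteration 3: 10 < 30 holds -> v = 10 + 4 = 14, total = 18 + 14 = 32.
Iteration 4: 14 < 30 holds -> v = 14 + 4 = 18, total = 32 + 18 = 50.
Iteration 5: 18 < 30 holds -> v = 18 + 4 = 22, total = 50 + 22 = 72.
Iteration 6: 22 < 30 holds -> v = 22 + 4 = 26, total = 72 + 26 = 98.
Iteration 7: 26 < 30 holds -> v = 26 + 4 = 30, total = 98 + 30 = 128.
Iteration 8: 30 < 30 fails; recursion stops.
Total rows emitted: 8.

8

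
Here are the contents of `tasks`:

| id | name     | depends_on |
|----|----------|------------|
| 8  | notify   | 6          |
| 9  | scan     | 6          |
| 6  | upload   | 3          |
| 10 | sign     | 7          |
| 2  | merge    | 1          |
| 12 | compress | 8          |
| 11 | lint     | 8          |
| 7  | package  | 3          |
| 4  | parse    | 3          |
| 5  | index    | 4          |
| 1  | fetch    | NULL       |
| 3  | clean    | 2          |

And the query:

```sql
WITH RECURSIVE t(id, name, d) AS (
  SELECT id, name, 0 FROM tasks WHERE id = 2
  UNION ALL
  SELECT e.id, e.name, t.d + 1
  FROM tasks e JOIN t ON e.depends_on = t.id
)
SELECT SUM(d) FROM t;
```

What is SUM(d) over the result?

27

Base: id=2 (merge) at d 0.
Iteration 1: rows with depends_on in {2} -> clean (id 3, d 1).
Iteration 2: rows with depends_on in {3} -> parse (id 4, d 2), upload (id 6, d 2), package (id 7, d 2).
Iteration 3: rows with depends_on in {4,6,7} -> index (id 5, d 3), notify (id 8, d 3), scan (id 9, d 3), sign (id 10, d 3).
Iteration 4: rows with depends_on in {5,8,9,10} -> lint (id 11, d 4), compress (id 12, d 4).
Iteration 5: no rows with depends_on in {11,12}; recursion stops.
SUM(d) = 0 + 1 + 2 + 2 + 2 + 3 + 3 + 3 + 3 + 4 + 4 = 27.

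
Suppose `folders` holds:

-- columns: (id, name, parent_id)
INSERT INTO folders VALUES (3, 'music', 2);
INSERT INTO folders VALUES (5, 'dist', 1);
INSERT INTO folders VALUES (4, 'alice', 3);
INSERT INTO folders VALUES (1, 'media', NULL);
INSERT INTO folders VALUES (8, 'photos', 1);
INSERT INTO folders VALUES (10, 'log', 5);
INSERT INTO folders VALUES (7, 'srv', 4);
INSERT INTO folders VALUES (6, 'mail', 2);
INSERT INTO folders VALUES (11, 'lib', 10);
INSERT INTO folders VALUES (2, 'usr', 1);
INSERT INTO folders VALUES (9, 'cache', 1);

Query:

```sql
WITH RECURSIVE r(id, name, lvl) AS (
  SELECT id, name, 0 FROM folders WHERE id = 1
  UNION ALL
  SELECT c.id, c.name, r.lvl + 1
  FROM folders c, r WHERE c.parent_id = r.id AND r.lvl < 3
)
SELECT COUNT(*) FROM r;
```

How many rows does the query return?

Base: id=1 (media) at lvl 0.
Iteration 1: rows with parent_id in {1} -> usr (id 2, lvl 1), dist (id 5, lvl 1), photos (id 8, lvl 1), cache (id 9, lvl 1).
Iteration 2: rows with parent_id in {2,5,8,9} -> music (id 3, lvl 2), mail (id 6, lvl 2), log (id 10, lvl 2).
Iteration 3: rows with parent_id in {3,6,10} -> alice (id 4, lvl 3), lib (id 11, lvl 3).
Iteration 4: lvl < 3 fails for all current rows; recursion stops.
Total rows emitted: 10.

10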